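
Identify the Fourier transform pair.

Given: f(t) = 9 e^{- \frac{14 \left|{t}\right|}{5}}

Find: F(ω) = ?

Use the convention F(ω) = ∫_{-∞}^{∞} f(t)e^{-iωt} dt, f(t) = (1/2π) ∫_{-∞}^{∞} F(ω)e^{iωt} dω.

F(ω) = \frac{1260}{25 \omega^{2} + 196}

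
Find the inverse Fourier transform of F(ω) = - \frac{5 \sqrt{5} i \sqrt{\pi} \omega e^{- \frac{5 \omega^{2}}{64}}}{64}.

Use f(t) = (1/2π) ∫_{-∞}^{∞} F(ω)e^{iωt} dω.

f(t) = 2 t e^{- \frac{16 t^{2}}{5}}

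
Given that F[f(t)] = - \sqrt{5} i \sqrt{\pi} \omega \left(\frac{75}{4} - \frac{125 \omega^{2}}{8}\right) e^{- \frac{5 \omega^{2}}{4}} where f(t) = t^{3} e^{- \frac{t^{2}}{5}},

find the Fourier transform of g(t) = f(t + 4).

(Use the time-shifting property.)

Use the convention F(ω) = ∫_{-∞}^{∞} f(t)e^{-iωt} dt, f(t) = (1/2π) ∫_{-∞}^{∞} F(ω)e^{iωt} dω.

F[g](ω) = \frac{25 \sqrt{5} i \sqrt{\pi} \omega \left(5 \omega^{2} - 6\right) e^{\frac{\omega \left(- 5 \omega + 16 i\right)}{4}}}{8}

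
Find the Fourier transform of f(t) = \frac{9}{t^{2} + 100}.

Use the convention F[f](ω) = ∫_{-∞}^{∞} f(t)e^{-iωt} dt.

F(ω) = \frac{9 \pi e^{- 10 \left|{\omega}\right|}}{10}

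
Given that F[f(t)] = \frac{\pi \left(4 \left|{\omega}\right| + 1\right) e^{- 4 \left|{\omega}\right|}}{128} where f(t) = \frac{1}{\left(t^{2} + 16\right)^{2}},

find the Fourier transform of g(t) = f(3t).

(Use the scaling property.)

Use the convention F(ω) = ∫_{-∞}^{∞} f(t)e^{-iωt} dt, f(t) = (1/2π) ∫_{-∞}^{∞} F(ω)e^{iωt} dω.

F[g](ω) = \frac{\pi \left(4 \left|{\omega}\right| + 3\right) e^{- \frac{4 \left|{\omega}\right|}{3}}}{1152}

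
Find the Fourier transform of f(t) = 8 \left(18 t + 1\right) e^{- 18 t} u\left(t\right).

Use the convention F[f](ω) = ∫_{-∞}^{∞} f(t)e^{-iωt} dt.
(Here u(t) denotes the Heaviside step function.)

F(ω) = \frac{8 \left(- i \omega - 36\right)}{\omega^{2} - 36 i \omega - 324}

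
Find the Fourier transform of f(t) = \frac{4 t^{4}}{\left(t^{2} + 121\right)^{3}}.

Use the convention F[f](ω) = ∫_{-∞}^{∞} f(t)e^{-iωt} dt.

F(ω) = \frac{\pi \left(121 \omega^{2} - 55 \left|{\omega}\right| + 3\right) e^{- 11 \left|{\omega}\right|}}{22}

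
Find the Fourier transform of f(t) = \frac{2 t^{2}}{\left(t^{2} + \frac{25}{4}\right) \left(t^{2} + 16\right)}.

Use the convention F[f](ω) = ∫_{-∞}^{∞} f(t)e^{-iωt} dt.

F(ω) = \frac{32 \pi e^{- 4 \left|{\omega}\right|}}{39} - \frac{20 \pi e^{- \frac{5 \left|{\omega}\right|}{2}}}{39}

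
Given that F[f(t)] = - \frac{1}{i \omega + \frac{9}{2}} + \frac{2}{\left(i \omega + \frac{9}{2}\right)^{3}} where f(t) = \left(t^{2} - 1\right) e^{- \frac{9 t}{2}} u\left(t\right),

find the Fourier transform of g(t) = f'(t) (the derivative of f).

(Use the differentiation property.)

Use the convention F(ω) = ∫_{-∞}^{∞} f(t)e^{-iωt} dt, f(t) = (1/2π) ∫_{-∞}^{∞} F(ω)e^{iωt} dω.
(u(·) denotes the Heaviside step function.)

F[g](ω) = \frac{2 i \omega \left(16 i \omega - \left(2 i \omega + 9\right)^{3} + 72\right)}{\left(2 i \omega + 9\right)^{4}}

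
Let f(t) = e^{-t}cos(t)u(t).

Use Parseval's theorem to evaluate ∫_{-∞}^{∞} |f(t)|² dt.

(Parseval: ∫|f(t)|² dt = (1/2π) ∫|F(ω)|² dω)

∫|f(t)|² dt = \frac{3}{8}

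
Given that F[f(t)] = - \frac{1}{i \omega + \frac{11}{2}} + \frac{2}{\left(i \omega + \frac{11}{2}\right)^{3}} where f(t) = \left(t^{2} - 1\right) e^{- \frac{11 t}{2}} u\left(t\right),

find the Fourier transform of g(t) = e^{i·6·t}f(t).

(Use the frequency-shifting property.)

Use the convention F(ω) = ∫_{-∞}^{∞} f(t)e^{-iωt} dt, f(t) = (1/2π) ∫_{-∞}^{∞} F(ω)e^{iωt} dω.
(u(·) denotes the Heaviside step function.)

F[g](ω) = \frac{2 \left(16 i \left(\omega - 6\right) - \left(2 i \left(\omega - 6\right) + 11\right)^{3} + 88\right)}{\left(2 i \left(\omega - 6\right) + 11\right)^{4}}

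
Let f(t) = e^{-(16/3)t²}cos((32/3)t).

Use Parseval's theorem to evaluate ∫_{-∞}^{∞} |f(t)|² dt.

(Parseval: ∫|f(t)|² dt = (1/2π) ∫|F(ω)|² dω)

∫|f(t)|² dt = \frac{\sqrt{6} \sqrt{\pi} \left(1 + e^{\frac{32}{3}}\right)}{16 e^{\frac{32}{3}}}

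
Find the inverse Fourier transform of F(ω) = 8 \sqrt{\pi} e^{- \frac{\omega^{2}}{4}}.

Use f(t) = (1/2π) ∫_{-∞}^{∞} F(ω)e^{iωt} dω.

f(t) = 8 e^{- t^{2}}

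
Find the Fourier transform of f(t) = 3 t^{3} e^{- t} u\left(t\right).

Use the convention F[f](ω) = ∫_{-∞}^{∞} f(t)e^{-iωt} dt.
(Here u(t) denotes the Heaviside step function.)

F(ω) = \frac{18}{\left(i \omega + 1\right)^{4}}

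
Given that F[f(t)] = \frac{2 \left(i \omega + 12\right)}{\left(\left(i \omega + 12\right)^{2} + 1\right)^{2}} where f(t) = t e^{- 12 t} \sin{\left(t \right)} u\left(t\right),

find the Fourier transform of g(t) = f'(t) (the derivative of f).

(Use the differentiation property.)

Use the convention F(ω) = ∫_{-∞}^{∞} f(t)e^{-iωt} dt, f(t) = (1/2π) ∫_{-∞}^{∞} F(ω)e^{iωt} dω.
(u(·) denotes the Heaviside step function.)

F[g](ω) = \frac{2 i \omega \left(i \omega + 12\right)}{\left(\left(i \omega + 12\right)^{2} + 1\right)^{2}}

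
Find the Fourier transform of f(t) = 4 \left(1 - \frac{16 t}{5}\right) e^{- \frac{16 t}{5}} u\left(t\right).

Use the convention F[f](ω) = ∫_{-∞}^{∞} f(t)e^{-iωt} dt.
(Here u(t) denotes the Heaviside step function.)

F(ω) = \frac{100 i \omega}{- 25 \omega^{2} + 160 i \omega + 256}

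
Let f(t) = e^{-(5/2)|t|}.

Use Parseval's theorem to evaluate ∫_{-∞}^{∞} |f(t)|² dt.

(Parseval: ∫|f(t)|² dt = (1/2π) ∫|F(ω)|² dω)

∫|f(t)|² dt = \frac{2}{5}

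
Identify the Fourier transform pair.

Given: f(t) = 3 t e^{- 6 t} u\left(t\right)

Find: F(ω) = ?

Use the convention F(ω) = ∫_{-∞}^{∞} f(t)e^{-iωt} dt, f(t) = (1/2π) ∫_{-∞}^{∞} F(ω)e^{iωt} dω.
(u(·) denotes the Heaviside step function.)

F(ω) = \frac{3}{\left(i \omega + 6\right)^{2}}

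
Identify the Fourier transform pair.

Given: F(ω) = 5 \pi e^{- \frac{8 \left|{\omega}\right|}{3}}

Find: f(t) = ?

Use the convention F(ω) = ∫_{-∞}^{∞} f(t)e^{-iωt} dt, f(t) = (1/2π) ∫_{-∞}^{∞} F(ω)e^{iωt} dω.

f(t) = \frac{40}{3 \left(t^{2} + \frac{64}{9}\right)}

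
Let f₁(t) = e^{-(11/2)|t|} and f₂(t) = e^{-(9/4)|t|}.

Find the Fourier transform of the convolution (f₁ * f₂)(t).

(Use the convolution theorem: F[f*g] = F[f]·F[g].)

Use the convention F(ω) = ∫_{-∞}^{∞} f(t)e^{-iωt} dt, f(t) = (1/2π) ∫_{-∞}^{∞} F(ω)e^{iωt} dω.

F[f₁*f₂](ω) = \frac{3168}{64 \omega^{4} + 2260 \omega^{2} + 9801}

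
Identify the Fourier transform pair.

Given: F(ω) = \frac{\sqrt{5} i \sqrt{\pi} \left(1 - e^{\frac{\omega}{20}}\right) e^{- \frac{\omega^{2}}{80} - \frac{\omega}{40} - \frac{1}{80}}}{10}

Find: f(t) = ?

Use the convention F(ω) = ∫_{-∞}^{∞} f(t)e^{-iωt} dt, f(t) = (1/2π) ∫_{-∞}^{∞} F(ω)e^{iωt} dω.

f(t) = 2 e^{- 20 t^{2}} \sin{\left(t \right)}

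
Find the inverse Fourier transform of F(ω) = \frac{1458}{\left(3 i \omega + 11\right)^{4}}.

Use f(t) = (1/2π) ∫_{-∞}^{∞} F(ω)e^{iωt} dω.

f(t) = 3 t^{3} e^{- \frac{11 t}{3}} u\left(t\right)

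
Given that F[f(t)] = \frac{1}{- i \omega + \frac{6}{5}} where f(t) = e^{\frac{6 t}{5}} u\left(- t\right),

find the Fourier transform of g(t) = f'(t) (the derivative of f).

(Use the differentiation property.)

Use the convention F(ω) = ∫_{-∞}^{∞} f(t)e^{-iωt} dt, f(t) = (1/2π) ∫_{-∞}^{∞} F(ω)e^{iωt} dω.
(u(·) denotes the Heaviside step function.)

F[g](ω) = - \frac{5 \omega}{5 \omega + 6 i}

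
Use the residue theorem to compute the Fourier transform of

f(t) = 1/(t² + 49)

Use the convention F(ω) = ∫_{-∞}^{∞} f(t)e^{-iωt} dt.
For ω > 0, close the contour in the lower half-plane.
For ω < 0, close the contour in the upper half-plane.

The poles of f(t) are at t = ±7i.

Let g(z) = f(z)e^{-iωz}; for large |z| the factor e^{-iωz} decays in the lower half-plane when ω > 0 and in the upper half-plane when ω < 0.

Case ω > 0 (lower half-plane, clockwise contour ⇒ F(ω) = -2πi·ΣRes):
  Res_{z = - 7 i} g(z) = \frac{i e^{- 7 \omega}}{14}
  F(ω) = -2πi·ΣRes = \frac{\pi e^{- 7 \omega}}{7}

Case ω < 0 (upper half-plane, counterclockwise contour ⇒ F(ω) = +2πi·ΣRes):
  Res_{z = 7 i} g(z) = - \frac{i e^{7 \omega}}{14}
  F(ω) = 2πi·ΣRes = \frac{\pi e^{7 \omega}}{7}

Both cases combine into a single formula in |ω|:

F(ω) = \frac{\pi e^{- 7 \left|{\omega}\right|}}{7}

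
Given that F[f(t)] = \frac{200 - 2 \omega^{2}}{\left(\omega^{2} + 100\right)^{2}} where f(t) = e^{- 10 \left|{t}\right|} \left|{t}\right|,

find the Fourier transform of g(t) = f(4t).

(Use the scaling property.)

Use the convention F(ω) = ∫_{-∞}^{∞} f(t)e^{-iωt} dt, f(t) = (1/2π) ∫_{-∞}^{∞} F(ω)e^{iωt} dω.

F[g](ω) = \frac{8 \left(1600 - \omega^{2}\right)}{\left(\omega^{2} + 1600\right)^{2}}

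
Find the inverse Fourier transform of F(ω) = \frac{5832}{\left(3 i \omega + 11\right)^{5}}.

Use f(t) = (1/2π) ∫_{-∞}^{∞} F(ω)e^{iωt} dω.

f(t) = t^{4} e^{- \frac{11 t}{3}} u\left(t\right)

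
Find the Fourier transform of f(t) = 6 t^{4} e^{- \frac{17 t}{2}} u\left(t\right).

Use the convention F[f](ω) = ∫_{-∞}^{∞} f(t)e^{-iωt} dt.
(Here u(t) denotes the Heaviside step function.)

F(ω) = \frac{4608}{\left(2 i \omega + 17\right)^{5}}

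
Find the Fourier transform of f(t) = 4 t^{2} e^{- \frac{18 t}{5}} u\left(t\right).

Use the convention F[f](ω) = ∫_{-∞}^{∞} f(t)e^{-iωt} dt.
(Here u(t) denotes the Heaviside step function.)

F(ω) = \frac{1000}{\left(5 i \omega + 18\right)^{3}}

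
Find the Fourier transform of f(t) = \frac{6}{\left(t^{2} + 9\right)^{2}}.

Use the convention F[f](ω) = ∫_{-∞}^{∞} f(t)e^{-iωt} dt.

F(ω) = \frac{\pi \left(3 \left|{\omega}\right| + 1\right) e^{- 3 \left|{\omega}\right|}}{9}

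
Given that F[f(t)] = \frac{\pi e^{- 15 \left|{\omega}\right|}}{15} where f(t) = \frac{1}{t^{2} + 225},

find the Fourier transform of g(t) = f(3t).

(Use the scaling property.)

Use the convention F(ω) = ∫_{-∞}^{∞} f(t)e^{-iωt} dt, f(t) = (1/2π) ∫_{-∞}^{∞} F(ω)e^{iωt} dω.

F[g](ω) = \frac{\pi e^{- 5 \left|{\omega}\right|}}{45}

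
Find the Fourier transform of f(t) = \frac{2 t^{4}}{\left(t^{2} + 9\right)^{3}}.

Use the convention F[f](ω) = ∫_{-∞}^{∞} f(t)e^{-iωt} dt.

F(ω) = \frac{\pi \left(3 \omega^{2} - 5 \left|{\omega}\right| + 1\right) e^{- 3 \left|{\omega}\right|}}{4}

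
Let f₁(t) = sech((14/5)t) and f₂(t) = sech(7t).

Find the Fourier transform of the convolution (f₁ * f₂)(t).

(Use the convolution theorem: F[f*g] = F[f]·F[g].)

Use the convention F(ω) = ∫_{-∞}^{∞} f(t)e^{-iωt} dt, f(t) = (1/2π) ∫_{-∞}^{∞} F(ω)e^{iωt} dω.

F[f₁*f₂](ω) = \frac{5 \pi^{2}}{98 \cosh{\left(\frac{\pi \omega}{14} \right)} \cosh{\left(\frac{5 \pi \omega}{28} \right)}}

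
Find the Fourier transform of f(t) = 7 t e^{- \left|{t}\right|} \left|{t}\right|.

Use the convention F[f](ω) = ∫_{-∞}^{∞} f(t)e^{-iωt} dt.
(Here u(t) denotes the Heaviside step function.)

F(ω) = \frac{28 i \omega \left(\omega^{2} - 3\right)}{\left(\omega^{2} + 1\right)^{3}}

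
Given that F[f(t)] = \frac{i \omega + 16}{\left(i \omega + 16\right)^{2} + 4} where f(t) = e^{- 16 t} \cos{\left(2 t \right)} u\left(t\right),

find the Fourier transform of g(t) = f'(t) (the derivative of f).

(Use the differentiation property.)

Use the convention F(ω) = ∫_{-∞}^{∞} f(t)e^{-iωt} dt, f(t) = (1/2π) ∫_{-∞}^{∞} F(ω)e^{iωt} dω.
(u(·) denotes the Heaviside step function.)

F[g](ω) = \frac{i \omega \left(i \omega + 16\right)}{\left(i \omega + 16\right)^{2} + 4}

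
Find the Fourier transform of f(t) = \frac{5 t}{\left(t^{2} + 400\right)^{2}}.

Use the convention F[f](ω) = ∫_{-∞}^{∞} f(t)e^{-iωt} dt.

F(ω) = - \frac{i \pi \omega e^{- 20 \left|{\omega}\right|}}{8}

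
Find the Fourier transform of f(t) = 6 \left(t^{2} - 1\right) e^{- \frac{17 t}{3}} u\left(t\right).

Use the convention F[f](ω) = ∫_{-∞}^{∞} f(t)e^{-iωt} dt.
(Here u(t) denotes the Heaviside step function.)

F(ω) = \frac{18 \left(54 i \omega - \left(3 i \omega + 17\right)^{3} + 306\right)}{\left(3 i \omega + 17\right)^{4}}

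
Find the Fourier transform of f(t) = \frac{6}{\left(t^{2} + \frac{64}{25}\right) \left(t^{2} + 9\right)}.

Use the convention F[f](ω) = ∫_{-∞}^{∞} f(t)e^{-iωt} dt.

F(ω) = - \frac{50 \pi e^{- 3 \left|{\omega}\right|}}{161} + \frac{375 \pi e^{- \frac{8 \left|{\omega}\right|}{5}}}{644}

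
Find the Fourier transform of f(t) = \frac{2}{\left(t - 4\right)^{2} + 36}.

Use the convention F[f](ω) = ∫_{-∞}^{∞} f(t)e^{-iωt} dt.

F(ω) = \frac{\pi e^{- 4 i \omega - 6 \left|{\omega}\right|}}{3}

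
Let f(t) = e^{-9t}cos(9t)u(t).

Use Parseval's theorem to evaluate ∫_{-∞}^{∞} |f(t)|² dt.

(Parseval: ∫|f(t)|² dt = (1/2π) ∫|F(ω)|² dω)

∫|f(t)|² dt = \frac{1}{24}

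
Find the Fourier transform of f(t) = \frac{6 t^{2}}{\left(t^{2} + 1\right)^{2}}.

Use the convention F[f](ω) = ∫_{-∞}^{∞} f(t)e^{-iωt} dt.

F(ω) = 3 \pi \left(1 - \left|{\omega}\right|\right) e^{- \left|{\omega}\right|}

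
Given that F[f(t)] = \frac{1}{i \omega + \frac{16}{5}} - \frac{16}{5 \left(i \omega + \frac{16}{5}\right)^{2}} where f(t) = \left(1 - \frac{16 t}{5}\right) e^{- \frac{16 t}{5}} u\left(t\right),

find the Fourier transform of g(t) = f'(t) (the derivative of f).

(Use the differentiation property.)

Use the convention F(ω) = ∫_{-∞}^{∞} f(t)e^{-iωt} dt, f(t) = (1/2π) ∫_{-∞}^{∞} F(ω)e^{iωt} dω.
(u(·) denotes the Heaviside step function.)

F[g](ω) = \frac{25 \omega^{2}}{25 \omega^{2} - 160 i \omega - 256}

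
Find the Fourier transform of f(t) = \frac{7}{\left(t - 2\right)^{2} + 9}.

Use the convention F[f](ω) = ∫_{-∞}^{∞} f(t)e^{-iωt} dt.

F(ω) = \frac{7 \pi e^{- 2 i \omega - 3 \left|{\omega}\right|}}{3}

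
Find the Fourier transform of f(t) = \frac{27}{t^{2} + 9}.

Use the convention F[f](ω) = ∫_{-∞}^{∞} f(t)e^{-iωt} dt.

F(ω) = 9 \pi e^{- 3 \left|{\omega}\right|}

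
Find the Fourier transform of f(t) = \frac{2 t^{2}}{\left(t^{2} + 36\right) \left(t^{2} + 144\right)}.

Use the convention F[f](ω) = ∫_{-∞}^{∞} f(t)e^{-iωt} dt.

F(ω) = \frac{\pi \left(2 - e^{6 \left|{\omega}\right|}\right) e^{- 12 \left|{\omega}\right|}}{9}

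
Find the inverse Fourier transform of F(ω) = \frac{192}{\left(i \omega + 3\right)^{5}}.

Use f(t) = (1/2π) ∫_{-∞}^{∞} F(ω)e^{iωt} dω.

f(t) = 8 t^{4} e^{- 3 t} u\left(t\right)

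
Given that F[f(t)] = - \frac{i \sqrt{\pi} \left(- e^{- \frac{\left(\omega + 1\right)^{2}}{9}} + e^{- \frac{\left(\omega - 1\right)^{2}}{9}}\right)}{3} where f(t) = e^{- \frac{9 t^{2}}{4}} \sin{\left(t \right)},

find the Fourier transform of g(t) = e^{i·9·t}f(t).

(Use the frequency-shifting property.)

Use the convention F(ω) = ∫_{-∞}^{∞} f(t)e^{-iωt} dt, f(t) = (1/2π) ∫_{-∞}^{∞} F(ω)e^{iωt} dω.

F[g](ω) = \frac{i \sqrt{\pi} \left(- e^{\frac{4 \omega}{9}} + e^{4}\right) e^{- \frac{\omega^{2}}{9} + \frac{16 \omega}{9} - \frac{100}{9}}}{3}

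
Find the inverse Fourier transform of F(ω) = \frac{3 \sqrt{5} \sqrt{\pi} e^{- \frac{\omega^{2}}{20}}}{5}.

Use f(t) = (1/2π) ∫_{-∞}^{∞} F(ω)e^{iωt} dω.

f(t) = 3 e^{- 5 t^{2}}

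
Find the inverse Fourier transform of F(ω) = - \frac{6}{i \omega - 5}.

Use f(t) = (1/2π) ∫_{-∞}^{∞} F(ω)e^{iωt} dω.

f(t) = 6 e^{5 t} u\left(- t\right)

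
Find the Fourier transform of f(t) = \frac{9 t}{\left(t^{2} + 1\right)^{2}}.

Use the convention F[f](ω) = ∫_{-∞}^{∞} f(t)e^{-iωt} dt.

F(ω) = - \frac{9 i \pi \omega e^{- \left|{\omega}\right|}}{2}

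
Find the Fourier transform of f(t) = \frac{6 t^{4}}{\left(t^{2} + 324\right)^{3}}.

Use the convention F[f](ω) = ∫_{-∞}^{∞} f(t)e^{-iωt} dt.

F(ω) = \frac{\pi \left(108 \omega^{2} - 30 \left|{\omega}\right| + 1\right) e^{- 18 \left|{\omega}\right|}}{8}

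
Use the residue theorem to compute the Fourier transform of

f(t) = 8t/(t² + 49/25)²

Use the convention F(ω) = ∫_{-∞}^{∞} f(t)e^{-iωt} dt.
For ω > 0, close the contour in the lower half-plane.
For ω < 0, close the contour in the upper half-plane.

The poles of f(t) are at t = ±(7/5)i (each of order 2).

Let g(z) = f(z)e^{-iωz}; for large |z| the factor e^{-iωz} decays in the lower half-plane when ω > 0 and in the upper half-plane when ω < 0.

Case ω > 0 (lower half-plane, clockwise contour ⇒ F(ω) = -2πi·ΣRes):
  Res_{z = - \frac{7 i}{5}} g(z) = \frac{10 \omega e^{- \frac{7 \omega}{5}}}{7} (pole of order 2)
  F(ω) = -2πi·ΣRes = - \frac{20 i \pi \omega e^{- \frac{7 \omega}{5}}}{7}

Case ω < 0 (upper half-plane, counterclockwise contour ⇒ F(ω) = +2πi·ΣRes):
  Res_{z = \frac{7 i}{5}} g(z) = - \frac{10 \omega e^{\frac{7 \omega}{5}}}{7} (pole of order 2)
  F(ω) = 2πi·ΣRes = - \frac{20 i \pi \omega e^{\frac{7 \omega}{5}}}{7}

Both cases combine into a single formula in |ω|:

F(ω) = - \frac{20 i \pi \omega e^{- \frac{7 \left|{\omega}\right|}{5}}}{7}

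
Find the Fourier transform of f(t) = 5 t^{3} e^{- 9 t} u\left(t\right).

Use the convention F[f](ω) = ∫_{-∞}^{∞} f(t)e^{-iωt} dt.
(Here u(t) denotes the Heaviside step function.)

F(ω) = \frac{30}{\left(i \omega + 9\right)^{4}}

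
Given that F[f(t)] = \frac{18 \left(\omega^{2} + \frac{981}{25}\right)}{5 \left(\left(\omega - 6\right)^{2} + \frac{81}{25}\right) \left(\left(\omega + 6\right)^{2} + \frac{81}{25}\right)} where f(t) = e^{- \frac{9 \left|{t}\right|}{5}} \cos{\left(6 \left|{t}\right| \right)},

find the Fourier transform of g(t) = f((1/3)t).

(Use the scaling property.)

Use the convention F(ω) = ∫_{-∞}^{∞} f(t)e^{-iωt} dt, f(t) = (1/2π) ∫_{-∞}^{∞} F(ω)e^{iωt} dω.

F[g](ω) = \frac{30 \left(25 \omega^{2} + 109\right)}{625 \omega^{4} - 4550 \omega^{2} + 11881}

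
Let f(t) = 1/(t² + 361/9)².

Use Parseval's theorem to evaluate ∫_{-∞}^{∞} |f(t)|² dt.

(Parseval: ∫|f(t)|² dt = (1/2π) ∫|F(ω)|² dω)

∫|f(t)|² dt = \frac{10935 \pi}{14301947824}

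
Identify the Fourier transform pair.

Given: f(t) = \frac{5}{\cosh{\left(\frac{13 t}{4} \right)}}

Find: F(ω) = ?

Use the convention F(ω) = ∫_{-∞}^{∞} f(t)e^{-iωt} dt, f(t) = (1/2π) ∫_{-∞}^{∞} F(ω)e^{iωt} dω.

F(ω) = \frac{20 \pi}{13 \cosh{\left(\frac{2 \pi \omega}{13} \right)}}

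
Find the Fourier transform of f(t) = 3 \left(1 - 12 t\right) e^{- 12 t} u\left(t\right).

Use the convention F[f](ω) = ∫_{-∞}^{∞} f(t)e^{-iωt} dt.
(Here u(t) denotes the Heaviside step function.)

F(ω) = \frac{3 i \omega}{- \omega^{2} + 24 i \omega + 144}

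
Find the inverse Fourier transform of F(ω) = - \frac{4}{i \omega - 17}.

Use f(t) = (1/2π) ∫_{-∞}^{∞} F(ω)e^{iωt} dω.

f(t) = 4 e^{17 t} u\left(- t\right)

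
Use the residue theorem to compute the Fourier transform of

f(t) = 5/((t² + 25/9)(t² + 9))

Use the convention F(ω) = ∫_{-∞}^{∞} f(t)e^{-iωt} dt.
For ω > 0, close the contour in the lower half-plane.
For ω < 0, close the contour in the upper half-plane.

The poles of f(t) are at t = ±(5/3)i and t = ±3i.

Let g(z) = f(z)e^{-iωz}; for large |z| the factor e^{-iωz} decays in the lower half-plane when ω > 0 and in the upper half-plane when ω < 0.

Case ω > 0 (lower half-plane, clockwise contour ⇒ F(ω) = -2πi·ΣRes):
  Res_{z = - \frac{5 i}{3}} g(z) = \frac{27 i e^{- \frac{5 \omega}{3}}}{112}
  Res_{z = - 3 i} g(z) = - \frac{15 i e^{- 3 \omega}}{112}
  F(ω) = -2πi·ΣRes = - \frac{15 \pi e^{- 3 \omega}}{56} + \frac{27 \pi e^{- \frac{5 \omega}{3}}}{56}

Case ω < 0 (upper half-plane, counterclockwise contour ⇒ F(ω) = +2πi·ΣRes):
  Res_{z = \frac{5 i}{3}} g(z) = - \frac{27 i e^{\frac{5 \omega}{3}}}{112}
  Res_{z = 3 i} g(z) = \frac{15 i e^{3 \omega}}{112}
  F(ω) = 2πi·ΣRes = \frac{3 \pi \left(9 e^{\frac{5 \omega}{3}} - 5 e^{3 \omega}\right)}{56}

Both cases combine into a single formula in |ω|:

F(ω) = - \frac{15 \pi e^{- 3 \left|{\omega}\right|}}{56} + \frac{27 \pi e^{- \frac{5 \left|{\omega}\right|}{3}}}{56}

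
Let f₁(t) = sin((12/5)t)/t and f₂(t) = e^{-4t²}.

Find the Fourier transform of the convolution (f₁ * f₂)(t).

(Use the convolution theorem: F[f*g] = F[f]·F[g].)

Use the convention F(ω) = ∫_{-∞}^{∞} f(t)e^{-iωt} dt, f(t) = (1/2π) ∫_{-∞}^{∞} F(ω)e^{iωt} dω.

F[f₁*f₂](ω) = \begin{cases} \frac{\pi^{\frac{3}{2}} e^{- \frac{\omega^{2}}{16}}}{2} & \text{for}\: \omega > - \frac{12}{5} \wedge \omega < \frac{12}{5} \\0 & \text{otherwise} \end{cases}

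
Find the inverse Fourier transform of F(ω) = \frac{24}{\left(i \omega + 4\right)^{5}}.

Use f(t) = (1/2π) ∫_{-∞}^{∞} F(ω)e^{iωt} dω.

f(t) = t^{4} e^{- 4 t} u\left(t\right)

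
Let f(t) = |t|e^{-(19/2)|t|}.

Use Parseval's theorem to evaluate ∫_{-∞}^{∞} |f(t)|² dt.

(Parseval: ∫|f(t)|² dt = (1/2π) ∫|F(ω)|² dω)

∫|f(t)|² dt = \frac{4}{6859}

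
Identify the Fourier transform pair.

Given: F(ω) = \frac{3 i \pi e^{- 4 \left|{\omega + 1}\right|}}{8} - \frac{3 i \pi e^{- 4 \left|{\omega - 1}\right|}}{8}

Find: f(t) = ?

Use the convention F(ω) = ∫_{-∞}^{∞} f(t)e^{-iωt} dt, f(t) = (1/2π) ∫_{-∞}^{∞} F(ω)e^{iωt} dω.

f(t) = \frac{3 \sin{\left(t \right)}}{t^{2} + 16}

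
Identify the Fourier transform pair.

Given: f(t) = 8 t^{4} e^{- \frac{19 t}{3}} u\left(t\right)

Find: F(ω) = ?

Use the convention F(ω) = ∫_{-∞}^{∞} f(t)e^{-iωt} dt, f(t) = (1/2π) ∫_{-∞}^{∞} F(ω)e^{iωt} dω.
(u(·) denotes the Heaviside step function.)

F(ω) = \frac{46656}{\left(3 i \omega + 19\right)^{5}}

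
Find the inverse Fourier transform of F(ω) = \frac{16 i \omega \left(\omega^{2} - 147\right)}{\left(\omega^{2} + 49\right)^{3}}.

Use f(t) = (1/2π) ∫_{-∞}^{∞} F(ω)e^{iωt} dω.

f(t) = 4 t e^{- 7 \left|{t}\right|} \left|{t}\right|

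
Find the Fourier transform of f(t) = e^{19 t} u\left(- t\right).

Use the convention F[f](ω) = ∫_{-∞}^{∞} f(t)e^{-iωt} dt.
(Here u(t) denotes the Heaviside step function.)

F(ω) = \frac{i}{\omega + 19 i}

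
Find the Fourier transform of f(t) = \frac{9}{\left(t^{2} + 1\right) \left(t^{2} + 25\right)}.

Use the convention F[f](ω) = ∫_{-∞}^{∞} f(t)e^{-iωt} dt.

F(ω) = \frac{3 \pi \left(5 e^{4 \left|{\omega}\right|} - 1\right) e^{- 5 \left|{\omega}\right|}}{40}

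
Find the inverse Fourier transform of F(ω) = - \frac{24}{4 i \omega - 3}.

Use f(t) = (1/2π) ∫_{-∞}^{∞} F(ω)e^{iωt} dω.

f(t) = 6 e^{\frac{3 t}{4}} u\left(- t\right)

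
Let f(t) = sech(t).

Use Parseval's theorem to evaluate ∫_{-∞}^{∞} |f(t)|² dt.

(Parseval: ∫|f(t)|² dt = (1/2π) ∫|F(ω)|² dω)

∫|f(t)|² dt = 2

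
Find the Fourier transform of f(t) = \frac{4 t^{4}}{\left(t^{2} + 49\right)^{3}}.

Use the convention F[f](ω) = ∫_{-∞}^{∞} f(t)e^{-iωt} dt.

F(ω) = \frac{\pi \left(49 \omega^{2} - 35 \left|{\omega}\right| + 3\right) e^{- 7 \left|{\omega}\right|}}{14}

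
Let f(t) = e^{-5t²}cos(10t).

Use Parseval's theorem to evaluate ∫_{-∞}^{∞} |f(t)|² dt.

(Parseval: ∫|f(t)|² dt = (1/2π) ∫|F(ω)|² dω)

∫|f(t)|² dt = \frac{\sqrt{10} \sqrt{\pi} \left(1 + e^{10}\right)}{20 e^{10}}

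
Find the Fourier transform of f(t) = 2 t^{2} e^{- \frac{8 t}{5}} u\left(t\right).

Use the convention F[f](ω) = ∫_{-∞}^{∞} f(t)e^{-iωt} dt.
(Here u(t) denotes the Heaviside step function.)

F(ω) = \frac{500}{\left(5 i \omega + 8\right)^{3}}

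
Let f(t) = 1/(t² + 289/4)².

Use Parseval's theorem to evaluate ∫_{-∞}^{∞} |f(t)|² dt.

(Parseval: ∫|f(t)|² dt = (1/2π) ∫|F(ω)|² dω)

∫|f(t)|² dt = \frac{40 \pi}{410338673}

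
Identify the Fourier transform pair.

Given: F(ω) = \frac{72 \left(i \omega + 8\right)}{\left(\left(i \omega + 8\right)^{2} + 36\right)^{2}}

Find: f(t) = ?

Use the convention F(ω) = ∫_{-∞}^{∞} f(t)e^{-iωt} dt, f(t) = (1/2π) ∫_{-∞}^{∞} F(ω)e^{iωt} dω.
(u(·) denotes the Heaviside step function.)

f(t) = 6 t e^{- 8 t} \sin{\left(6 t \right)} u\left(t\right)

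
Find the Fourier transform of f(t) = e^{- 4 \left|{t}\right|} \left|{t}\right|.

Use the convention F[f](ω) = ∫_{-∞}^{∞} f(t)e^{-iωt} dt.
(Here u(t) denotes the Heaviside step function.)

F(ω) = \frac{2 \left(16 - \omega^{2}\right)}{\left(\omega^{2} + 16\right)^{2}}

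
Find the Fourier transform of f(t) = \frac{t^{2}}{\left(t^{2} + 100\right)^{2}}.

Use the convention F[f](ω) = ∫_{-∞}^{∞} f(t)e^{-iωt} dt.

F(ω) = \frac{\pi \left(1 - 10 \left|{\omega}\right|\right) e^{- 10 \left|{\omega}\right|}}{20}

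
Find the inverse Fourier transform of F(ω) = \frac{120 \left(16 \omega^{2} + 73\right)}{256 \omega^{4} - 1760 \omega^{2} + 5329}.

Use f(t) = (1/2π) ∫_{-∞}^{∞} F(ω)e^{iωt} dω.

f(t) = 5 e^{- \frac{3 \left|{t}\right|}{4}} \cos{\left(2 \left|{t}\right| \right)}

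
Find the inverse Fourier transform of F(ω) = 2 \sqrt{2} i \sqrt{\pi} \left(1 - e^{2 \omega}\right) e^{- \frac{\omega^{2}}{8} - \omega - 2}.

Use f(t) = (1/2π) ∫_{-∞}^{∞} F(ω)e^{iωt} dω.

f(t) = 8 e^{- 2 t^{2}} \sin{\left(4 t \right)}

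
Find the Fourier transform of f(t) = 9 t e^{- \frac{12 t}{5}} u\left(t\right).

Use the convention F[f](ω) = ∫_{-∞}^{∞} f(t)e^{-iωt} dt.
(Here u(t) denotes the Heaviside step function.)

F(ω) = \frac{225}{\left(5 i \omega + 12\right)^{2}}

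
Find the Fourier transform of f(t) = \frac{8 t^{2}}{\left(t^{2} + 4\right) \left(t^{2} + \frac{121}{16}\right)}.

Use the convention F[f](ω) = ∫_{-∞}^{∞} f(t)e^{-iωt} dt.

F(ω) = - \frac{256 \pi e^{- 2 \left|{\omega}\right|}}{57} + \frac{352 \pi e^{- \frac{11 \left|{\omega}\right|}{4}}}{57}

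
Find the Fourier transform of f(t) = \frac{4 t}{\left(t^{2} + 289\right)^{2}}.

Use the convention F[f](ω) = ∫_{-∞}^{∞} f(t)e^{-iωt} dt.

F(ω) = - \frac{2 i \pi \omega e^{- 17 \left|{\omega}\right|}}{17}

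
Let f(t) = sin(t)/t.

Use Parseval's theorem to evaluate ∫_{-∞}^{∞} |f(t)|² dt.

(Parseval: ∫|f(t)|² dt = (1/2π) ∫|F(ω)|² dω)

∫|f(t)|² dt = \pi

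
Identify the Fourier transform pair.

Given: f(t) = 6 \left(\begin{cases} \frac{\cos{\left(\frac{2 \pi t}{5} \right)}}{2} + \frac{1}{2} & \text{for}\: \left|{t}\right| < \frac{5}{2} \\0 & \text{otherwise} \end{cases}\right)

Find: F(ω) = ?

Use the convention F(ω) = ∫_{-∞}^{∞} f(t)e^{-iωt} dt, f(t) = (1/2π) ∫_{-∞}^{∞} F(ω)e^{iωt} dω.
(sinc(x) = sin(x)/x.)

F(ω) = - \frac{60 \pi^{2} \operatorname{sinc}{\left(\frac{5 \omega}{2} \right)}}{25 \omega^{2} - 4 \pi^{2}}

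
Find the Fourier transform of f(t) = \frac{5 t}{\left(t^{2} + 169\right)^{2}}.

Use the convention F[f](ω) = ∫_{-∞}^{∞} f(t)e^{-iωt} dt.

F(ω) = - \frac{5 i \pi \omega e^{- 13 \left|{\omega}\right|}}{26}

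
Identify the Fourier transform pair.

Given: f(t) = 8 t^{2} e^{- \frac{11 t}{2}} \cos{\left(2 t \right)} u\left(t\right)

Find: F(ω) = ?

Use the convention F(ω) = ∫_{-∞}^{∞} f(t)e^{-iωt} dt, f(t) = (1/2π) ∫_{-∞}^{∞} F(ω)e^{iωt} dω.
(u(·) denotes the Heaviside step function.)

F(ω) = \frac{128 \left(- 96 i \omega + \left(2 i \omega + 11\right)^{3} - 528\right)}{\left(\left(2 i \omega + 11\right)^{2} + 16\right)^{3}}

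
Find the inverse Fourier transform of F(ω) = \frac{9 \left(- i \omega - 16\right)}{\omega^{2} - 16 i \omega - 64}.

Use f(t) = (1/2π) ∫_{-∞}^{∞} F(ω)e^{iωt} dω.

f(t) = 9 \left(8 t + 1\right) e^{- 8 t} u\left(t\right)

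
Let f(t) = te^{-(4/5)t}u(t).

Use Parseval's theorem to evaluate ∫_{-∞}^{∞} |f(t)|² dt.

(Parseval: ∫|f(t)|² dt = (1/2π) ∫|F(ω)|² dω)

∫|f(t)|² dt = \frac{125}{256}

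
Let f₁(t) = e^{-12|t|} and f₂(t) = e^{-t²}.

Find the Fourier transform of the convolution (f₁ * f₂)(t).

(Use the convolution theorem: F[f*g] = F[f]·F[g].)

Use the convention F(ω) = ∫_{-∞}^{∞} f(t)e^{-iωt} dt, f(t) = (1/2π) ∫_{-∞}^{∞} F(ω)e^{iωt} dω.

F[f₁*f₂](ω) = \frac{24 \sqrt{\pi} e^{- \frac{\omega^{2}}{4}}}{\omega^{2} + 144}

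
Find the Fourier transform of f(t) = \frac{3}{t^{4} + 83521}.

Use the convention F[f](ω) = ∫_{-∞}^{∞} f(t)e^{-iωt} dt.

F(ω) = \frac{3 \pi e^{- \frac{17 \sqrt{2} \left|{\omega}\right|}{2}} \sin{\left(\frac{17 \sqrt{2} \left|{\omega}\right|}{2} + \frac{\pi}{4} \right)}}{4913}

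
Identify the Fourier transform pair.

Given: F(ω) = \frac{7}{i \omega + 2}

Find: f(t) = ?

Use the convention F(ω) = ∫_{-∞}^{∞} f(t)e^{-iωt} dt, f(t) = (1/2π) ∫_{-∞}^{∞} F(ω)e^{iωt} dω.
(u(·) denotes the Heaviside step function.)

f(t) = 7 e^{- 2 t} u\left(t\right)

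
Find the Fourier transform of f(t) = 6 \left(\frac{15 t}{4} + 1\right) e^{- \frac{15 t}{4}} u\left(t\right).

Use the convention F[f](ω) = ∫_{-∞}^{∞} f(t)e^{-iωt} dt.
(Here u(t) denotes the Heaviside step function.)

F(ω) = \frac{48 \left(- 2 i \omega - 15\right)}{16 \omega^{2} - 120 i \omega - 225}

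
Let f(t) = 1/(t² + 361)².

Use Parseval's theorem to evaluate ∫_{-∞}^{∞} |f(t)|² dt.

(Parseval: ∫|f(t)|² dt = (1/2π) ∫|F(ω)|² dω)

∫|f(t)|² dt = \frac{5 \pi}{14301947824}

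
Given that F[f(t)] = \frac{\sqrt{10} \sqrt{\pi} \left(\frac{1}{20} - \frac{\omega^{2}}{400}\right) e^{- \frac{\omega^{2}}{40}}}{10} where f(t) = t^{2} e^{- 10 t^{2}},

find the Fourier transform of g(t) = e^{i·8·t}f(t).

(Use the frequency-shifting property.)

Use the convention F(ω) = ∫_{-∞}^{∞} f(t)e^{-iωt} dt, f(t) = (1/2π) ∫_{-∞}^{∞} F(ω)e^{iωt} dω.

F[g](ω) = \frac{\sqrt{10} \sqrt{\pi} \left(20 - \left(\omega - 8\right)^{2}\right) e^{- \frac{\left(\omega - 8\right)^{2}}{40}}}{4000}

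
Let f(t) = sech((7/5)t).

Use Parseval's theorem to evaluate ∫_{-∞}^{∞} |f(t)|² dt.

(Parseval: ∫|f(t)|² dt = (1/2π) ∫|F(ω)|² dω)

∫|f(t)|² dt = \frac{10}{7}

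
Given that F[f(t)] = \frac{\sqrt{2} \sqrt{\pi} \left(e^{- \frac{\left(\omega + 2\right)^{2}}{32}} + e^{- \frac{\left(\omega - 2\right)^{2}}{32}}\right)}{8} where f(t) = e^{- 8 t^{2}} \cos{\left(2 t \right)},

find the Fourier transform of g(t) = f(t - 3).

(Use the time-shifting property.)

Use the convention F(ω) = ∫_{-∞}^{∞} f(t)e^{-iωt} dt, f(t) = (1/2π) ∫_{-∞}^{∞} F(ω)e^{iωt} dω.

F[g](ω) = \frac{\sqrt{2} \sqrt{\pi} \left(e^{\frac{\omega}{4}} + 1\right) e^{- \frac{\omega^{2}}{32} - \frac{\omega}{8} - 3 i \omega - \frac{1}{8}}}{8}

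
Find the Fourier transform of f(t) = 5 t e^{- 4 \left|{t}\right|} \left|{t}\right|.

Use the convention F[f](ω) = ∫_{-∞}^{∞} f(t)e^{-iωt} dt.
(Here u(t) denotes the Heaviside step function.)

F(ω) = \frac{20 i \omega \left(\omega^{2} - 48\right)}{\left(\omega^{2} + 16\right)^{3}}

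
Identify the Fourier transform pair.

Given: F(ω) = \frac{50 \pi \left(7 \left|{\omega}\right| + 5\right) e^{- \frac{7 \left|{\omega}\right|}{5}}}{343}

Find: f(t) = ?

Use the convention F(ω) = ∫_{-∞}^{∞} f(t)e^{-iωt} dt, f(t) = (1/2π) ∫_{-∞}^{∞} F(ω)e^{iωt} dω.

f(t) = \frac{4}{\left(t^{2} + \frac{49}{25}\right)^{2}}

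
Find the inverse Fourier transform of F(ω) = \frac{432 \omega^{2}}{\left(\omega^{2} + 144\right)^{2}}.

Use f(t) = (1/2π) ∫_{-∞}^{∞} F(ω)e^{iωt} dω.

f(t) = 9 \left(1 - 12 \left|{t}\right|\right) e^{- 12 \left|{t}\right|}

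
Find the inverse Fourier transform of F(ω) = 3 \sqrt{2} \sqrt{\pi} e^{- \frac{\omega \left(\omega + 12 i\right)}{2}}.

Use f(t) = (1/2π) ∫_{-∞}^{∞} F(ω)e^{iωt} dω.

f(t) = 3 e^{- \frac{\left(t - 6\right)^{2}}{2}}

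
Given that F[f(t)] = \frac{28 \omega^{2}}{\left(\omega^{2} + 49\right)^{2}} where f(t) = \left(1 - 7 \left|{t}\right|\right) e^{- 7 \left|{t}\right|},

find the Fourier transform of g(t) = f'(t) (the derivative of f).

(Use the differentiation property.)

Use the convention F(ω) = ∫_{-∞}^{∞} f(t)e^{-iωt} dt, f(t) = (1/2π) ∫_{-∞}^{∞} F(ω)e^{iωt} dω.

F[g](ω) = \frac{28 i \omega^{3}}{\left(\omega^{2} + 49\right)^{2}}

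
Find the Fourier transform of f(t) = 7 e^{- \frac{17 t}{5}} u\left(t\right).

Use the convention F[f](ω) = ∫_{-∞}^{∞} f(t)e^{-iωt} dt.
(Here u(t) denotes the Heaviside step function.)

F(ω) = \frac{35}{5 i \omega + 17}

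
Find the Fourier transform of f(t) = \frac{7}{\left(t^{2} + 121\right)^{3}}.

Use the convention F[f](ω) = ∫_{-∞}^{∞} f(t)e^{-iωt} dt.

F(ω) = \frac{7 \pi \left(121 \omega^{2} + 33 \left|{\omega}\right| + 3\right) e^{- 11 \left|{\omega}\right|}}{1288408}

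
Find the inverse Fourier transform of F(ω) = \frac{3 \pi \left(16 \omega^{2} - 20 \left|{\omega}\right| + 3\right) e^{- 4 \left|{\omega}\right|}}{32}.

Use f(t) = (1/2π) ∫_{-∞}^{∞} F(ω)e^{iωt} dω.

f(t) = \frac{3 t^{4}}{\left(t^{2} + 16\right)^{3}}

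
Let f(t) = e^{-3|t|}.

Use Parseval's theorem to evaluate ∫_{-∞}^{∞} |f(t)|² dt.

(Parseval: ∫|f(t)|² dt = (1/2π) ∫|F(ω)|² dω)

∫|f(t)|² dt = \frac{1}{3}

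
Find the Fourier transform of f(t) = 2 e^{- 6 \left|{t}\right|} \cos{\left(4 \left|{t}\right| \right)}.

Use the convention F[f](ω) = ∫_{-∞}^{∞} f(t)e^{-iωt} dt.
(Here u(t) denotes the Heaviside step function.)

F(ω) = \frac{24 \left(\omega^{2} + 52\right)}{\omega^{4} + 40 \omega^{2} + 2704}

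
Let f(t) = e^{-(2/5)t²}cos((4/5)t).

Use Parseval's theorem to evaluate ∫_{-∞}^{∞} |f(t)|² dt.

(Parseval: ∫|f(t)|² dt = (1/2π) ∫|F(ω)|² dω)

∫|f(t)|² dt = \frac{\sqrt{5} \sqrt{\pi} \left(1 + e^{\frac{4}{5}}\right)}{4 e^{\frac{4}{5}}}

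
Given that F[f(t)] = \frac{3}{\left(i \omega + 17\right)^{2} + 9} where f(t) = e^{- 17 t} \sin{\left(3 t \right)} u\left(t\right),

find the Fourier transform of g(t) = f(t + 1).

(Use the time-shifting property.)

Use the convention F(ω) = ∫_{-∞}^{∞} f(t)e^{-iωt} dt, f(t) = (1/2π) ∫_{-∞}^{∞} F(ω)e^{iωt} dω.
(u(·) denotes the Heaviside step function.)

F[g](ω) = \frac{3 e^{i \omega}}{\left(i \omega + 17\right)^{2} + 9}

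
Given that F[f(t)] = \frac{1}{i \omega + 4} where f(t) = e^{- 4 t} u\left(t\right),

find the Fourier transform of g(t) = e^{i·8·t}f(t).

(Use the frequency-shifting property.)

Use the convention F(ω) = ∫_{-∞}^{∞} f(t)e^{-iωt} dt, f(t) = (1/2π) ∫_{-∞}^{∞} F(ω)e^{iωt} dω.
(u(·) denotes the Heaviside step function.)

F[g](ω) = \frac{1}{i \left(\omega - 8\right) + 4}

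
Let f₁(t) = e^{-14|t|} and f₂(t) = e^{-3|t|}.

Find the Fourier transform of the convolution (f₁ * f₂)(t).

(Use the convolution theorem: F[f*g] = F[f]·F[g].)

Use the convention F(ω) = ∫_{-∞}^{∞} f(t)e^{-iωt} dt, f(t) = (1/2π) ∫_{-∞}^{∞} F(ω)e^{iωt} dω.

F[f₁*f₂](ω) = \frac{168}{\left(\omega^{2} + 9\right) \left(\omega^{2} + 196\right)}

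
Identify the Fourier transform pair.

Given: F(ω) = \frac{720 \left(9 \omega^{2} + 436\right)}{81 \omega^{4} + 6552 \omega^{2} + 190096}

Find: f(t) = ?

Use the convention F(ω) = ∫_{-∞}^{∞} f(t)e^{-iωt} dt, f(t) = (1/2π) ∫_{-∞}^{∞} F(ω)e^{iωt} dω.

f(t) = 6 e^{- \frac{20 \left|{t}\right|}{3}} \cos{\left(2 t \right)}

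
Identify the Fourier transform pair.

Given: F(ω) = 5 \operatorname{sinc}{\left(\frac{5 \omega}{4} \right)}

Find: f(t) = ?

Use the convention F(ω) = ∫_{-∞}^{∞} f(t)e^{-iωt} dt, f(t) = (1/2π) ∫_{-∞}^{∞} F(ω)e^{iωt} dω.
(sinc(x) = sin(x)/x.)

f(t) = 2 \left(\begin{cases} 1 & \text{for}\: \left|{t}\right| < \frac{5}{4} \\0 & \text{otherwise} \end{cases}\right)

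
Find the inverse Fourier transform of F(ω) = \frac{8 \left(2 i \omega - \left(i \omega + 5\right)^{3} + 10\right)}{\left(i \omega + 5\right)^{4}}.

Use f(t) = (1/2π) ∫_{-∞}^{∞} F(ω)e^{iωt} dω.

f(t) = 8 \left(t^{2} - 1\right) e^{- 5 t} u\left(t\right)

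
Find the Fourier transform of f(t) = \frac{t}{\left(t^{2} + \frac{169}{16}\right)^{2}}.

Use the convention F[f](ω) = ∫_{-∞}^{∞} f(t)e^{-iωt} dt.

F(ω) = - \frac{2 i \pi \omega e^{- \frac{13 \left|{\omega}\right|}{4}}}{13}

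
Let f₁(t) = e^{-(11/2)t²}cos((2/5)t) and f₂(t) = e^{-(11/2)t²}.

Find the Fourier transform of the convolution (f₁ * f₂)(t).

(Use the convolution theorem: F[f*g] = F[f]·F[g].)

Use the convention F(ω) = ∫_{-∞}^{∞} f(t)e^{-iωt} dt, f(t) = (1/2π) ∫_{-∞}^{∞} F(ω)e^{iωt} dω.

F[f₁*f₂](ω) = \frac{\pi \left(e^{\frac{4 \omega}{55}} + 1\right) e^{- \frac{\omega^{2}}{11} - \frac{2 \omega}{55} - \frac{2}{275}}}{11}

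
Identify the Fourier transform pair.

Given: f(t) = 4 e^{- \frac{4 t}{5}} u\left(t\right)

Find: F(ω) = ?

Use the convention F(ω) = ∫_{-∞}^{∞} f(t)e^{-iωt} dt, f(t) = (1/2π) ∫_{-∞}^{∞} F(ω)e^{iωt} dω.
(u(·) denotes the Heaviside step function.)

F(ω) = \frac{20}{5 i \omega + 4}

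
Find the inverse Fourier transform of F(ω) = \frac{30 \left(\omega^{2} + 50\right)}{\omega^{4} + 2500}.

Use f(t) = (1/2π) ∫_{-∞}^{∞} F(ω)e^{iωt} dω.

f(t) = 3 e^{- 5 \left|{t}\right|} \cos{\left(5 \left|{t}\right| \right)}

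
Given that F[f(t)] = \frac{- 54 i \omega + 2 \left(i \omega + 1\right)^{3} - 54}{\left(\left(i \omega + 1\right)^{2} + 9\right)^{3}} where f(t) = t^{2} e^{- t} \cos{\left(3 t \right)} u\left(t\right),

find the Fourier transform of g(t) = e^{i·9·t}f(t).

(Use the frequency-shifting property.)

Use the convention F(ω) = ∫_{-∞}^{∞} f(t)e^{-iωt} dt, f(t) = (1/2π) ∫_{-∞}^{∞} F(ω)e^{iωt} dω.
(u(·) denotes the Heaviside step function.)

F[g](ω) = \frac{2 \left(27 i \left(9 - \omega\right) + \left(i \left(\omega - 9\right) + 1\right)^{3} - 27\right)}{\left(\left(i \left(\omega - 9\right) + 1\right)^{2} + 9\right)^{3}}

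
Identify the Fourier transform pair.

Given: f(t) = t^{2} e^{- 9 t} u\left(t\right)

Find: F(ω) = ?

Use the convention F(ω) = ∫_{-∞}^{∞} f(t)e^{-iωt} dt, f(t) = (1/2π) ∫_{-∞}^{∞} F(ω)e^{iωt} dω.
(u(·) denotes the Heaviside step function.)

F(ω) = \frac{2}{\left(i \omega + 9\right)^{3}}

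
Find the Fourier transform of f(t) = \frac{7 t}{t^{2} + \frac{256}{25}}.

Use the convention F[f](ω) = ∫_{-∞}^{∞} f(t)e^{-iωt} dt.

F(ω) = - 7 i \pi e^{- \frac{16 \left|{\omega}\right|}{5}} \operatorname{sign}{\left(\omega \right)}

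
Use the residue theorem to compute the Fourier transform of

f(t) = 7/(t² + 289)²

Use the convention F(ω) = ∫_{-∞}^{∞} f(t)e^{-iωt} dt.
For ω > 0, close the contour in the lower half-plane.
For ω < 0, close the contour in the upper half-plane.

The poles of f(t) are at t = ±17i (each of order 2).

Let g(z) = f(z)e^{-iωz}; for large |z| the factor e^{-iωz} decays in the lower half-plane when ω > 0 and in the upper half-plane when ω < 0.

Case ω > 0 (lower half-plane, clockwise contour ⇒ F(ω) = -2πi·ΣRes):
  Res_{z = - 17 i} g(z) = \frac{7 i \left(17 \omega + 1\right) e^{- 17 \omega}}{19652} (pole of order 2)
  F(ω) = -2πi·ΣRes = \frac{7 \pi \left(17 \omega + 1\right) e^{- 17 \omega}}{9826}

Case ω < 0 (upper half-plane, counterclockwise contour ⇒ F(ω) = +2πi·ΣRes):
  Res_{z = 17 i} g(z) = \frac{7 i \left(17 \omega - 1\right) e^{17 \omega}}{19652} (pole of order 2)
  F(ω) = 2πi·ΣRes = \frac{7 \pi \left(1 - 17 \omega\right) e^{17 \omega}}{9826}

Both cases combine into a single formula in |ω|:

F(ω) = \frac{7 \pi \left(17 \left|{\omega}\right| + 1\right) e^{- 17 \left|{\omega}\right|}}{9826}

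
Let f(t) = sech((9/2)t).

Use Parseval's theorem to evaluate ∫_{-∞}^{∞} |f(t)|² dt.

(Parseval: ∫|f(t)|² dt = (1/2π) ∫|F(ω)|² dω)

∫|f(t)|² dt = \frac{4}{9}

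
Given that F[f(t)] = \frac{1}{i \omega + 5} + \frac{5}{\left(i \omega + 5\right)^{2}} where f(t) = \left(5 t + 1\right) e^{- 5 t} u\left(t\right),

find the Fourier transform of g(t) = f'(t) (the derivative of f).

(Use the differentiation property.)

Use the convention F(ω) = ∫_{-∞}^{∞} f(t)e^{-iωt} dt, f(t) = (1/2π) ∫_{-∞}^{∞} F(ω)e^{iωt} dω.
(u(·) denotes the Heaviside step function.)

F[g](ω) = \frac{\omega \left(\omega - 10 i\right)}{\omega^{2} - 10 i \omega - 25}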